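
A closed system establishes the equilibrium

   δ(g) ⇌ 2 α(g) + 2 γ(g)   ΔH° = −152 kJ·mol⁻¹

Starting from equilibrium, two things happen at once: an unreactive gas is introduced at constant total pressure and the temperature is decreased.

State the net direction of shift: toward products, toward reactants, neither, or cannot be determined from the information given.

right

Adding inert gas at constant total pressure expands the volume and lowers every reacting partial pressure. With Δn_gas = 4 − 1 = +3, Q moves away from K toward the side with fewer gas moles, so the system shifts toward the side with more gas moles — to the right.
The forward reaction is exothermic. Lowering T favours the exothermic direction — shift to the right.
All effects act in the same direction — net shift to the right.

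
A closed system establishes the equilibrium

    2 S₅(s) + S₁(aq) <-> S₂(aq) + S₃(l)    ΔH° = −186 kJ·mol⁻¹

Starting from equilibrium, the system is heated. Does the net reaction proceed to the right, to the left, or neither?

The forward reaction is exothermic. Raising T favours the endothermic direction — shift to the left.

left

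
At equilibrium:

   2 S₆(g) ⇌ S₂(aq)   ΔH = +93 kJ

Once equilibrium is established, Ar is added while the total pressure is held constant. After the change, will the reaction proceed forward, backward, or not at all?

left

Adding inert gas at constant total pressure expands the volume and lowers every reacting partial pressure. With Δn_gas = 0 − 2 = -2, Q moves away from K toward the side with fewer gas moles, so the system shifts toward the side with more gas moles — to the left.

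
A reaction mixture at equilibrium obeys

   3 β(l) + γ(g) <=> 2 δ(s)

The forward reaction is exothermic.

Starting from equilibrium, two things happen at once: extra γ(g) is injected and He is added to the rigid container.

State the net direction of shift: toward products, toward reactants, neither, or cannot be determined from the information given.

Adding γ (g), a reactant, drives the reaction to the right.
At constant volume, adding an inert gas leaves every reacting species' partial pressure unchanged, so Q is unchanged — no shift from this change.
Only the nonzero effect(s) matter; the net shift is to the right.

right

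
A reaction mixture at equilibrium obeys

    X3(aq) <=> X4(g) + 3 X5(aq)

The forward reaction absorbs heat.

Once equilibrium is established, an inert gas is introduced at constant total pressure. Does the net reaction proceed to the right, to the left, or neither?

right

Adding inert gas at constant total pressure expands the volume and lowers every reacting partial pressure. With Δn_gas = 1 − 0 = +1, Q moves away from K toward the side with fewer gas moles, so the system shifts toward the side with more gas moles — to the right.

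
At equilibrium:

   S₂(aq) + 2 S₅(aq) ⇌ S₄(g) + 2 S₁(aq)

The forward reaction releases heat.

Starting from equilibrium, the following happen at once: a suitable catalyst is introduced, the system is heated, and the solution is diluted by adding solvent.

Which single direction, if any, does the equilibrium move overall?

left

A catalyst speeds both forward and reverse rates equally; it changes neither Q nor K — no shift from this change.
The forward reaction is exothermic. Raising T favours the endothermic direction — shift to the left.
Dilution lowers every aqueous concentration by the same factor. Δn_aq = 2 − 3 = -1, so the system shifts toward the side with more dissolved moles — to the left.
Only the nonzero effect(s) matter; the net shift is to the left.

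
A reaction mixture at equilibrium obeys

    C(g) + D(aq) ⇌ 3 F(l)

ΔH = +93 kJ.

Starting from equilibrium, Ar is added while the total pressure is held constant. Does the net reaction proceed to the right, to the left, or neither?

left

Adding inert gas at constant total pressure expands the volume and lowers every reacting partial pressure. With Δn_gas = 0 − 1 = -1, Q moves away from K toward the side with fewer gas moles, so the system shifts toward the side with more gas moles — to the left.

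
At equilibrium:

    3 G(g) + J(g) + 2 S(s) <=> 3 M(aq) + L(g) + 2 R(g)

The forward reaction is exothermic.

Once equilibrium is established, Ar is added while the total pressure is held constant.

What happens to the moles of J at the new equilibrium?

increases

Adding inert gas at constant total pressure expands the volume and lowers every reacting partial pressure. With Δn_gas = 3 − 4 = -1, Q moves away from K toward the side with fewer gas moles, so the system shifts toward the side with more gas moles — to the left.
The net shift is to the left. J is a reactant, so its amount increases.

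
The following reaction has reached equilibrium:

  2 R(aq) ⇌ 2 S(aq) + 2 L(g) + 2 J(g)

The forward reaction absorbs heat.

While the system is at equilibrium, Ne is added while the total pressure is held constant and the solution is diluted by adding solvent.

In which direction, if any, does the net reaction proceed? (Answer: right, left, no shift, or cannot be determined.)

right

Adding inert gas at constant total pressure expands the volume and lowers every reacting partial pressure. With Δn_gas = 4 − 0 = +4, Q moves away from K toward the side with fewer gas moles, so the system shifts toward the side with more gas moles — to the right.
Dilution scales every aqueous concentration by the same factor. Δn_aq = 2 − 2 = 0, so Q is unchanged — no shift.
Only the nonzero effect(s) matter; the net shift is to the right.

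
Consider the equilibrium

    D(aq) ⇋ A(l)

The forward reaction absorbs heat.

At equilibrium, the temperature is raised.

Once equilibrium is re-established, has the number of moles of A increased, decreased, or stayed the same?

increases

The forward reaction is endothermic. Raising T favours the endothermic direction — shift to the right.
The net shift is to the right. A is a product, so its amount increases.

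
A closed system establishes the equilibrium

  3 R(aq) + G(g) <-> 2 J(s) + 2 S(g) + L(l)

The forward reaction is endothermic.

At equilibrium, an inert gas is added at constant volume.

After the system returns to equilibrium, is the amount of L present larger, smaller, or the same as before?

unchanged

At constant volume, adding an inert gas leaves every reacting species' partial pressure unchanged, so Q is unchanged — no shift from this change.
No net shift occurs, so the amount of L is unchanged.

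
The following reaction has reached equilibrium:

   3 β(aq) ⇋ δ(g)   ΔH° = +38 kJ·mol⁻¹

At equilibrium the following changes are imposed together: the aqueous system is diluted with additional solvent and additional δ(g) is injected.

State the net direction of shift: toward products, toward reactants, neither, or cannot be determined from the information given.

Dilution lowers every aqueous concentration by the same factor. Δn_aq = 0 − 3 = -3, so the system shifts toward the side with more dissolved moles — to the left.
Adding δ (g), a product, drives the reaction to the left.
All effects act in the same direction — net shift to the left.

left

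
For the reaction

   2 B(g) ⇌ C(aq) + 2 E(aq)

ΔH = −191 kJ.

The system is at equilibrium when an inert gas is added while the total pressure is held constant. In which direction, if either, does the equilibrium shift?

Adding inert gas at constant total pressure expands the volume and lowers every reacting partial pressure. With Δn_gas = 0 − 2 = -2, Q moves away from K toward the side with fewer gas moles, so the system shifts toward the side with more gas moles — to the left.

left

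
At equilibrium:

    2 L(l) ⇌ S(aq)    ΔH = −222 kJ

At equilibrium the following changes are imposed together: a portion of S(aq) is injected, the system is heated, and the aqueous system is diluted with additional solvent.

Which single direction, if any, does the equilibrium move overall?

cannot be determined

Adding S (aq), a product, drives the reaction to the left.
The forward reaction is exothermic. Raising T favours the endothermic direction — shift to the left.
Dilution lowers every aqueous concentration by the same factor. Δn_aq = 1 − 0 = +1, so the system shifts toward the side with more dissolved moles — to the right.
The individual effects push in opposite directions; without quantitative information the net direction cannot be determined.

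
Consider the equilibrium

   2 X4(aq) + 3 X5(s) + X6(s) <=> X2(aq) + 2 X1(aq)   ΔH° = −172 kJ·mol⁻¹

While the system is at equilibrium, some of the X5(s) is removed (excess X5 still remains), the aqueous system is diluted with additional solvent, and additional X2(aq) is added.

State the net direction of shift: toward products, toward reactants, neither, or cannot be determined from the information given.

cannot be determined

X5 is a pure solid; its activity is 1 regardless of amount, so Q is unaffected — no shift from this change.
Dilution lowers every aqueous concentration by the same factor. Δn_aq = 3 − 2 = +1, so the system shifts toward the side with more dissolved moles — to the right.
Adding X2 (aq), a product, drives the reaction to the left.
The individual effects push in opposite directions; without quantitative information the net direction cannot be determined.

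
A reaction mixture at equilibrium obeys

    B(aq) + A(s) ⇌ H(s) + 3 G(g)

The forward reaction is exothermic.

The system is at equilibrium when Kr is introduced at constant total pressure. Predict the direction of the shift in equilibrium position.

right

Adding inert gas at constant total pressure expands the volume and lowers every reacting partial pressure. With Δn_gas = 3 − 0 = +3, Q moves away from K toward the side with fewer gas moles, so the system shifts toward the side with more gas moles — to the right.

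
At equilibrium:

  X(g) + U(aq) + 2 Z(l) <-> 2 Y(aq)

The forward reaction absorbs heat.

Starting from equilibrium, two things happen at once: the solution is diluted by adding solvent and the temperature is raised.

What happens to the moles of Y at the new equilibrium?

Dilution lowers every aqueous concentration by the same factor. Δn_aq = 2 − 1 = +1, so the system shifts toward the side with more dissolved moles — to the right.
The forward reaction is endothermic. Raising T favours the endothermic direction — shift to the right.
The net shift is to the right. Y is a product, so its amount increases.

increases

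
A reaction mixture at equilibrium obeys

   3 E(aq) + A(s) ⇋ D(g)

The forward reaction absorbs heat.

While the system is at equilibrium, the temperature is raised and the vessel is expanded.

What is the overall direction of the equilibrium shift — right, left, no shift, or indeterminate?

The forward reaction is endothermic. Raising T favours the endothermic direction — shift to the right.
Gas moles: reactants 0, products 1 (Δn_gas = +1). Expansion shifts the system toward the side with more moles of gas — to the right.
All effects act in the same direction — net shift to the right.

right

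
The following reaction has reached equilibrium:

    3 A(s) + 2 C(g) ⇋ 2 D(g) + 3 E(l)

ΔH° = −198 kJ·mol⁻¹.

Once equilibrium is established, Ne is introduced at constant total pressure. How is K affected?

The equilibrium constant depends only on temperature. This perturbation changes neither the position of equilibrium nor K.

unchanged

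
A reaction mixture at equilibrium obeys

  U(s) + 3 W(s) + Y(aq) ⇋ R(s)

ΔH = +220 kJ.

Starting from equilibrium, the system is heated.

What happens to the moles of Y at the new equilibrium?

The forward reaction is endothermic. Raising T favours the endothermic direction — shift to the right.
The net shift is to the right. Y is a reactant, so its amount decreases.

decreases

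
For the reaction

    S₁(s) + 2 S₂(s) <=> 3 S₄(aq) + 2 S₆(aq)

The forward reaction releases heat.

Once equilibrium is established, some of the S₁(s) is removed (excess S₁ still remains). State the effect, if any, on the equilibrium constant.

The equilibrium constant depends only on temperature. This perturbation changes neither the position of equilibrium nor K.

unchanged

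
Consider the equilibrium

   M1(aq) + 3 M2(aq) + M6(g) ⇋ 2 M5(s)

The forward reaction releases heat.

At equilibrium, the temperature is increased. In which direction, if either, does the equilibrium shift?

left

The forward reaction is exothermic. Raising T favours the endothermic direction — shift to the left.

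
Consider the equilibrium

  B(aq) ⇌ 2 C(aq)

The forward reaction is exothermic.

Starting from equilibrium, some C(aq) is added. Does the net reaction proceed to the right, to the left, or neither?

left

Adding C (aq), a product, drives the reaction to the left.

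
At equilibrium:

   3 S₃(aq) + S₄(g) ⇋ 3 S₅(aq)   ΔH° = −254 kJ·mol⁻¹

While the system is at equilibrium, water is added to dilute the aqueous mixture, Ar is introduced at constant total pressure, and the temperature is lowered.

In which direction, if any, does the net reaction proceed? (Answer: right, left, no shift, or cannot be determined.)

cannot be determined

Dilution scales every aqueous concentration by the same factor. Δn_aq = 3 − 3 = 0, so Q is unchanged — no shift.
Adding inert gas at constant total pressure expands the volume and lowers every reacting partial pressure. With Δn_gas = 0 − 1 = -1, Q moves away from K toward the side with fewer gas moles, so the system shifts toward the side with more gas moles — to the left.
The forward reaction is exothermic. Lowering T favours the exothermic direction — shift to the right.
The individual effects push in opposite directions; without quantitative information the net direction cannot be determined.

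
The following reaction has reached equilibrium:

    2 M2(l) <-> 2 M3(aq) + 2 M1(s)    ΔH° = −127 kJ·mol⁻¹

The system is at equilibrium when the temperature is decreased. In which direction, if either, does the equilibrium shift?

right

The forward reaction is exothermic. Lowering T favours the exothermic direction — shift to the right.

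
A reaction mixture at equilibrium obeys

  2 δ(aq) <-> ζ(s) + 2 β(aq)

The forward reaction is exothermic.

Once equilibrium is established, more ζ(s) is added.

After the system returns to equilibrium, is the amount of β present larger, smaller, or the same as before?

unchanged

ζ is a pure solid; its activity is 1 regardless of amount, so Q is unaffected — no shift from this change.
No net shift occurs, so the amount of β is unchanged.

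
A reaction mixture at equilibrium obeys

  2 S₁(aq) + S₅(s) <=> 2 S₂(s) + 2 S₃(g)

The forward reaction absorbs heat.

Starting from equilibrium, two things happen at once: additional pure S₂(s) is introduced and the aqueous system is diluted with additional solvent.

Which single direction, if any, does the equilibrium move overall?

S₂ is a pure solid; its activity is 1 regardless of amount, so Q is unaffected — no shift from this change.
Dilution lowers every aqueous concentration by the same factor. Δn_aq = 0 − 2 = -2, so the system shifts toward the side with more dissolved moles — to the left.
Only the nonzero effect(s) matter; the net shift is to the left.

left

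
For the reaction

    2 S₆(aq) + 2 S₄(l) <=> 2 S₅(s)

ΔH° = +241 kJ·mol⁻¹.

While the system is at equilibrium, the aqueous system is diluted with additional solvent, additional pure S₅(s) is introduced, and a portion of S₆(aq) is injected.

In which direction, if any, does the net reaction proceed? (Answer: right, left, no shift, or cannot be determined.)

Dilution lowers every aqueous concentration by the same factor. Δn_aq = 0 − 2 = -2, so the system shifts toward the side with more dissolved moles — to the left.
S₅ is a pure solid; its activity is 1 regardless of amount, so Q is unaffected — no shift from this change.
Adding S₆ (aq), a reactant, drives the reaction to the right.
The individual effects push in opposite directions; without quantitative information the net direction cannot be determined.

cannot be determined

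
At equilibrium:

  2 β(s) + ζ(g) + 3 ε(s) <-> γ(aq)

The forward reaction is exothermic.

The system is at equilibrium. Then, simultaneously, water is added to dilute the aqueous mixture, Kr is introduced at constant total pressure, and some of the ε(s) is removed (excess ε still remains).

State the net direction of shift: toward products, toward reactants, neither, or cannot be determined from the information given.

Dilution lowers every aqueous concentration by the same factor. Δn_aq = 1 − 0 = +1, so the system shifts toward the side with more dissolved moles — to the right.
Adding inert gas at constant total pressure expands the volume and lowers every reacting partial pressure. With Δn_gas = 0 − 1 = -1, Q moves away from K toward the side with fewer gas moles, so the system shifts toward the side with more gas moles — to the left.
ε is a pure solid; its activity is 1 regardless of amount, so Q is unaffected — no shift from this change.
The individual effects push in opposite directions; without quantitative information the net direction cannot be determined.

cannot be determined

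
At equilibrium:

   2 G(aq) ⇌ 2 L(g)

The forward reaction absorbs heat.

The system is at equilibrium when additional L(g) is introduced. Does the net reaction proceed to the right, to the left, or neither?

Adding L (g), a product, drives the reaction to the left.

left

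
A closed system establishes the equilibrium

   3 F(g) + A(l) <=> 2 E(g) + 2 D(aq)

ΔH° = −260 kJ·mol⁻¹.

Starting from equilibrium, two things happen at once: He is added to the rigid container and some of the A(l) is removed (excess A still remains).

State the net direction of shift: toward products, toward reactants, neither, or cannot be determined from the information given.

At constant volume, adding an inert gas leaves every reacting species' partial pressure unchanged, so Q is unchanged — no shift from this change.
A is a pure liquid; its activity is 1 regardless of amount, so Q is unaffected — no shift from this change.
None of the changes alters Q relative to K, so there is no net shift.

no shift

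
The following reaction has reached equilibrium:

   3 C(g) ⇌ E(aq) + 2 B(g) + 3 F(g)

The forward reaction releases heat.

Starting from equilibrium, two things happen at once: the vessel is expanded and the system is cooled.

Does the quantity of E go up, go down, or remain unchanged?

Gas moles: reactants 3, products 5 (Δn_gas = +2). Expansion shifts the system toward the side with more moles of gas — to the right.
The forward reaction is exothermic. Lowering T favours the exothermic direction — shift to the right.
The net shift is to the right. E is a product, so its amount increases.

increases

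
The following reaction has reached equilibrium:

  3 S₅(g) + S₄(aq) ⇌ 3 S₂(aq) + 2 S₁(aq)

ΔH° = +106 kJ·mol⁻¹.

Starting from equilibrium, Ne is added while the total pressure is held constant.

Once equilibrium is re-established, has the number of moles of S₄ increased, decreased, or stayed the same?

Adding inert gas at constant total pressure expands the volume and lowers every reacting partial pressure. With Δn_gas = 0 − 3 = -3, Q moves away from K toward the side with fewer gas moles, so the system shifts toward the side with more gas moles — to the left.
The net shift is to the left. S₄ is a reactant, so its amount increases.

increases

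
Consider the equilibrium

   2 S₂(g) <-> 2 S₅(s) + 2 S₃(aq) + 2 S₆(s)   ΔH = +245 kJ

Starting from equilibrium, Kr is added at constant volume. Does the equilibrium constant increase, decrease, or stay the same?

The equilibrium constant depends only on temperature. This perturbation changes neither the position of equilibrium nor K.

unchanged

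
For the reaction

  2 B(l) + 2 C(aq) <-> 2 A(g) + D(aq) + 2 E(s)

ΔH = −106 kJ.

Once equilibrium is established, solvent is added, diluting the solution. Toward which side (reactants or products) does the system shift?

left

Dilution lowers every aqueous concentration by the same factor. Δn_aq = 1 − 2 = -1, so the system shifts toward the side with more dissolved moles — to the left.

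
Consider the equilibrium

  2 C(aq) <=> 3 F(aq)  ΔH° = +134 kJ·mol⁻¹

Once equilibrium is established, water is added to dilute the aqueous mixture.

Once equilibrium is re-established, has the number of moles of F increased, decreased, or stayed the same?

increases

Dilution lowers every aqueous concentration by the same factor. Δn_aq = 3 − 2 = +1, so the system shifts toward the side with more dissolved moles — to the right.
The net shift is to the right. F is a product, so its amount increases.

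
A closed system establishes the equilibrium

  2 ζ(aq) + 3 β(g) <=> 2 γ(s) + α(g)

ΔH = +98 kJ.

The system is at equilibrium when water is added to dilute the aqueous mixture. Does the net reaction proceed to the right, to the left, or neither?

left

Dilution lowers every aqueous concentration by the same factor. Δn_aq = 0 − 2 = -2, so the system shifts toward the side with more dissolved moles — to the left.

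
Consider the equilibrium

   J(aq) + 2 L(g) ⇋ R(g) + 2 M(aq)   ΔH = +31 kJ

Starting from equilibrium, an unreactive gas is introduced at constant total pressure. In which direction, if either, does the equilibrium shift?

left

Adding inert gas at constant total pressure expands the volume and lowers every reacting partial pressure. With Δn_gas = 1 − 2 = -1, Q moves away from K toward the side with fewer gas moles, so the system shifts toward the side with more gas moles — to the left.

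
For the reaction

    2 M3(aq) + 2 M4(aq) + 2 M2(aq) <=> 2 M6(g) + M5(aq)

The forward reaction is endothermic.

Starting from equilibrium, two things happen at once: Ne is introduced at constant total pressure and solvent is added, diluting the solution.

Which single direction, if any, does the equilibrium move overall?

Adding inert gas at constant total pressure expands the volume and lowers every reacting partial pressure. With Δn_gas = 2 − 0 = +2, Q moves away from K toward the side with fewer gas moles, so the system shifts toward the side with more gas moles — to the right.
Dilution lowers every aqueous concentration by the same factor. Δn_aq = 1 − 6 = -5, so the system shifts toward the side with more dissolved moles — to the left.
The individual effects push in opposite directions; without quantitative information the net direction cannot be determined.

cannot be determined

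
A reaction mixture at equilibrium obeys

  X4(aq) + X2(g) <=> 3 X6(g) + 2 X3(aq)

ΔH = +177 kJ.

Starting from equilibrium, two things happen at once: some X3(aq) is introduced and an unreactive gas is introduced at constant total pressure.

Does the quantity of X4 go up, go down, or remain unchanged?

cannot be determined

Adding X3 (aq), a product, drives the reaction to the left.
Adding inert gas at constant total pressure expands the volume and lowers every reacting partial pressure. With Δn_gas = 3 − 1 = +2, Q moves away from K toward the side with fewer gas moles, so the system shifts toward the side with more gas moles — to the right.
The two effects oppose each other, so the net shift — and hence the change in X4 — cannot be determined from the given information.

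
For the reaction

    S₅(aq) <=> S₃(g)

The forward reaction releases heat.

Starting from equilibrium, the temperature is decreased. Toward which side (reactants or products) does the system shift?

right

The forward reaction is exothermic. Lowering T favours the exothermic direction — shift to the right.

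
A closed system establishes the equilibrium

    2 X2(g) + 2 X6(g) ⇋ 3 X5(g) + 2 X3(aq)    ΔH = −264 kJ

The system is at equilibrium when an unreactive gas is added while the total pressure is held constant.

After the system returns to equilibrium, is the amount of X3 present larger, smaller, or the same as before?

Adding inert gas at constant total pressure expands the volume and lowers every reacting partial pressure. With Δn_gas = 3 − 4 = -1, Q moves away from K toward the side with fewer gas moles, so the system shifts toward the side with more gas moles — to the left.
The net shift is to the left. X3 is a product, so its amount decreases.

decreases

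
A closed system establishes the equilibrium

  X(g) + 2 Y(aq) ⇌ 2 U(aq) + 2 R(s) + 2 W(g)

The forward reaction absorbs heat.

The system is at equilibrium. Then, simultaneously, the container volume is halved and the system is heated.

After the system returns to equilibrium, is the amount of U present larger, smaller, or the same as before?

cannot be determined

Gas moles: reactants 1, products 2 (Δn_gas = +1). Compression shifts the system toward the side with fewer moles of gas — to the left.
The forward reaction is endothermic. Raising T favours the endothermic direction — shift to the right.
The two effects oppose each other, so the net shift — and hence the change in U — cannot be determined from the given information.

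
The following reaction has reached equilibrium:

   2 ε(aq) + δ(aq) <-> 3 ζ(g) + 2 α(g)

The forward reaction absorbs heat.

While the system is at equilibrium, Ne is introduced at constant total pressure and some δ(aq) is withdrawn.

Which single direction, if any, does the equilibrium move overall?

cannot be determined

Adding inert gas at constant total pressure expands the volume and lowers every reacting partial pressure. With Δn_gas = 5 − 0 = +5, Q moves away from K toward the side with fewer gas moles, so the system shifts toward the side with more gas moles — to the right.
Removing δ (aq), a reactant, drives the reaction to the left.
The individual effects push in opposite directions; without quantitative information the net direction cannot be determined.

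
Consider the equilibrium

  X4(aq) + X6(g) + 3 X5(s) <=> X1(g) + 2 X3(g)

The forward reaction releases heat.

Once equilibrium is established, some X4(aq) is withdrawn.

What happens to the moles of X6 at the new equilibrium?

increases

Removing X4 (aq), a reactant, drives the reaction to the left.
The net shift is to the left. X6 is a reactant, so its amount increases.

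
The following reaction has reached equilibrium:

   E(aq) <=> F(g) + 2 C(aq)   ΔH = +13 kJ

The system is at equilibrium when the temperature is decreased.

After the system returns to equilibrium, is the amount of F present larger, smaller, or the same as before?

decreases

The forward reaction is endothermic. Lowering T favours the exothermic direction — shift to the left.
The net shift is to the left. F is a product, so its amount decreases.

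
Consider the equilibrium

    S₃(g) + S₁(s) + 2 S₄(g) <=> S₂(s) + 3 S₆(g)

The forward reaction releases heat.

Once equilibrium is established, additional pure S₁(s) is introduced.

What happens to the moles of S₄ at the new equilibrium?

unchanged

S₁ is a pure solid; its activity is 1 regardless of amount, so Q is unaffected — no shift from this change.
No net shift occurs, so the amount of S₄ is unchanged.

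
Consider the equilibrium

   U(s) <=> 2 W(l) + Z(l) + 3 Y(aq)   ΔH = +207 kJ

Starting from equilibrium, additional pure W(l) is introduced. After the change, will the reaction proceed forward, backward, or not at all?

no shift

W is a pure liquid; its activity is 1 regardless of amount, so Q is unaffected — no shift from this change.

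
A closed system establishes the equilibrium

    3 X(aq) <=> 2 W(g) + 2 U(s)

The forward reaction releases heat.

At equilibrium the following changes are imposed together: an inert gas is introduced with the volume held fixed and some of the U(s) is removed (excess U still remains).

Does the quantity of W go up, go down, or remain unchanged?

At constant volume, adding an inert gas leaves every reacting species' partial pressure unchanged, so Q is unchanged — no shift from this change.
U is a pure solid; its activity is 1 regardless of amount, so Q is unaffected — no shift from this change.
No net shift occurs, so the amount of W is unchanged.

unchanged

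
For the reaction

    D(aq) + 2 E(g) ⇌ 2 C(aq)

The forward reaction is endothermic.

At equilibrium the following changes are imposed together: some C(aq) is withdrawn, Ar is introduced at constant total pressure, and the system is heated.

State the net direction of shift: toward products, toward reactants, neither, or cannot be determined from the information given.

Removing C (aq), a product, drives the reaction to the right.
Adding inert gas at constant total pressure expands the volume and lowers every reacting partial pressure. With Δn_gas = 0 − 2 = -2, Q moves away from K toward the side with fewer gas moles, so the system shifts toward the side with more gas moles — to the left.
The forward reaction is endothermic. Raising T favours the endothermic direction — shift to the right.
The individual effects push in opposite directions; without quantitative information the net direction cannot be determined.

cannot be determined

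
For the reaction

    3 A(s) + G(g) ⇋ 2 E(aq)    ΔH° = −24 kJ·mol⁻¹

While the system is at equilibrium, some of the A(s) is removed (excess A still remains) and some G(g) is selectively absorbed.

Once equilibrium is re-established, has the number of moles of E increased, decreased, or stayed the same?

A is a pure solid; its activity is 1 regardless of amount, so Q is unaffected — no shift from this change.
Removing G (g), a reactant, drives the reaction to the left.
The net shift is to the left. E is a product, so its amount decreases.

decreases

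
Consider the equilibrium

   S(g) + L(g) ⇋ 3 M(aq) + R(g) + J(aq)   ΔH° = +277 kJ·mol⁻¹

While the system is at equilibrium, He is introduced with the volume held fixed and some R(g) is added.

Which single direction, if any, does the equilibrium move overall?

left

At constant volume, adding an inert gas leaves every reacting species' partial pressure unchanged, so Q is unchanged — no shift from this change.
Adding R (g), a product, drives the reaction to the left.
Only the nonzero effect(s) matter; the net shift is to the left.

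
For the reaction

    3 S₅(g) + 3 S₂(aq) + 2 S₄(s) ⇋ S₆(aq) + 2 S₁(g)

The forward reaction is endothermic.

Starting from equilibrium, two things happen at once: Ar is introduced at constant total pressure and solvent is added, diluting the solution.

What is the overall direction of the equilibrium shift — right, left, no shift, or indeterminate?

left

Adding inert gas at constant total pressure expands the volume and lowers every reacting partial pressure. With Δn_gas = 2 − 3 = -1, Q moves away from K toward the side with fewer gas moles, so the system shifts toward the side with more gas moles — to the left.
Dilution lowers every aqueous concentration by the same factor. Δn_aq = 1 − 3 = -2, so the system shifts toward the side with more dissolved moles — to the left.
All effects act in the same direction — net shift to the left.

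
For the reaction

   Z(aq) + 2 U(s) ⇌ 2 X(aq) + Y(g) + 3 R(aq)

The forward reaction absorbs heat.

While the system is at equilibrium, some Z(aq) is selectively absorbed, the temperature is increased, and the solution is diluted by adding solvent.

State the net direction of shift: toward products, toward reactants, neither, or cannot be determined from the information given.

cannot be determined

Removing Z (aq), a reactant, drives the reaction to the left.
The forward reaction is endothermic. Raising T favours the endothermic direction — shift to the right.
Dilution lowers every aqueous concentration by the same factor. Δn_aq = 5 − 1 = +4, so the system shifts toward the side with more dissolved moles — to the right.
The individual effects push in opposite directions; without quantitative information the net direction cannot be determined.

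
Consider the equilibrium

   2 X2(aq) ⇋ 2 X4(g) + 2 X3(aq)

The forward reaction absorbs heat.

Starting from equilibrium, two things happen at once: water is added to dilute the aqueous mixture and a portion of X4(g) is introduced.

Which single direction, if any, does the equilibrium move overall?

left

Dilution scales every aqueous concentration by the same factor. Δn_aq = 2 − 2 = 0, so Q is unchanged — no shift.
Adding X4 (g), a product, drives the reaction to the left.
Only the nonzero effect(s) matter; the net shift is to the left.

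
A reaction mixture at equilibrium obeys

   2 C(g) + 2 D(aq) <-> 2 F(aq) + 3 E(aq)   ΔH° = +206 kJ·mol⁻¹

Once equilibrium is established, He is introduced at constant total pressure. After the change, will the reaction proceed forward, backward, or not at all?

left

Adding inert gas at constant total pressure expands the volume and lowers every reacting partial pressure. With Δn_gas = 0 − 2 = -2, Q moves away from K toward the side with fewer gas moles, so the system shifts toward the side with more gas moles — to the left.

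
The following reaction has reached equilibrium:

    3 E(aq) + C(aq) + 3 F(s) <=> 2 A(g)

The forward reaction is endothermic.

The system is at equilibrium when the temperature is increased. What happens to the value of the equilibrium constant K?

increases

K depends on temperature via the van 't Hoff relation. The forward reaction is endothermic, so raising T increases K.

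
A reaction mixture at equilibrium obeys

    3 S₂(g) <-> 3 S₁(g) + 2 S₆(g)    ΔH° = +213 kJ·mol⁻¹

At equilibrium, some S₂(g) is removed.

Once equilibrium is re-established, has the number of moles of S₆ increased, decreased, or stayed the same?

Removing S₂ (g), a reactant, drives the reaction to the left.
The net shift is to the left. S₆ is a product, so its amount decreases.

decreases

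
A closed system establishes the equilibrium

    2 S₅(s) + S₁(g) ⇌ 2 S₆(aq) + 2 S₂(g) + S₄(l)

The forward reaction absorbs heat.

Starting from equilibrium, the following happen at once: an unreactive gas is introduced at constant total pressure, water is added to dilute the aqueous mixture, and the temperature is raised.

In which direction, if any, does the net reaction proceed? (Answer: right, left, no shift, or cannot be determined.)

Adding inert gas at constant total pressure expands the volume and lowers every reacting partial pressure. With Δn_gas = 2 − 1 = +1, Q moves away from K toward the side with fewer gas moles, so the system shifts toward the side with more gas moles — to the right.
Dilution lowers every aqueous concentration by the same factor. Δn_aq = 2 − 0 = +2, so the system shifts toward the side with more dissolved moles — to the right.
The forward reaction is endothermic. Raising T favours the endothermic direction — shift to the right.
All effects act in the same direction — net shift to the right.

right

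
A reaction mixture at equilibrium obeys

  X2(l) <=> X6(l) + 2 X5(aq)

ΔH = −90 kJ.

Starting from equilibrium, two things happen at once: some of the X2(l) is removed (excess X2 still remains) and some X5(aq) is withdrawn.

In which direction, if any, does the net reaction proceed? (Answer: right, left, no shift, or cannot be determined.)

X2 is a pure liquid; its activity is 1 regardless of amount, so Q is unaffected — no shift from this change.
Removing X5 (aq), a product, drives the reaction to the right.
Only the nonzero effect(s) matter; the net shift is to the right.

right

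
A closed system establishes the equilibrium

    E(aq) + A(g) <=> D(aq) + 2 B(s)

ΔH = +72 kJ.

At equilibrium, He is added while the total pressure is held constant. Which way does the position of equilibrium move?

Adding inert gas at constant total pressure expands the volume and lowers every reacting partial pressure. With Δn_gas = 0 − 1 = -1, Q moves away from K toward the side with fewer gas moles, so the system shifts toward the side with more gas moles — to the left.

left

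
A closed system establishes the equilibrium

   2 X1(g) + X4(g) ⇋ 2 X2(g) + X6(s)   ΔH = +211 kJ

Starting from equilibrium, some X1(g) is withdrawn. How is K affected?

unchanged

The equilibrium constant depends only on temperature. This perturbation may move the position of equilibrium, but since T is unchanged, K itself is unchanged.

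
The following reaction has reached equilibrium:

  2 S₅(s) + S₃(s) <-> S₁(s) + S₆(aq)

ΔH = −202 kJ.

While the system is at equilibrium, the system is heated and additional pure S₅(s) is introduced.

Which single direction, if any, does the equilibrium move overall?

The forward reaction is exothermic. Raising T favours the endothermic direction — shift to the left.
S₅ is a pure solid; its activity is 1 regardless of amount, so Q is unaffected — no shift from this change.
Only the nonzero effect(s) matter; the net shift is to the left.

left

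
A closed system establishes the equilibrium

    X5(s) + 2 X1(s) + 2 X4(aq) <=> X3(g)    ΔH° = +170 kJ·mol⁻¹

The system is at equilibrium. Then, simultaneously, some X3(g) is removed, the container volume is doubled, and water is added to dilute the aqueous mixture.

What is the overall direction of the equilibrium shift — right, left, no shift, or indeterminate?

Removing X3 (g), a product, drives the reaction to the right.
Gas moles: reactants 0, products 1 (Δn_gas = +1). Expansion shifts the system toward the side with more moles of gas — to the right.
Dilution lowers every aqueous concentration by the same factor. Δn_aq = 0 − 2 = -2, so the system shifts toward the side with more dissolved moles — to the left.
The individual effects push in opposite directions; without quantitative information the net direction cannot be determined.

cannot be determined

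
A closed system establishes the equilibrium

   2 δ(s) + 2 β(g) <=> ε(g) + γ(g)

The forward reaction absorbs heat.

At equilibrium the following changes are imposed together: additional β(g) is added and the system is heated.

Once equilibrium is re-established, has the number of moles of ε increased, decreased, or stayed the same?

increases

Adding β (g), a reactant, drives the reaction to the right.
The forward reaction is endothermic. Raising T favours the endothermic direction — shift to the right.
The net shift is to the right. ε is a product, so its amount increases.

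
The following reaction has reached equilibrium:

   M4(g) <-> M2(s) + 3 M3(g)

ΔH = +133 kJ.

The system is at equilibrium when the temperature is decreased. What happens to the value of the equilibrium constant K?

K depends on temperature via the van 't Hoff relation. The forward reaction is endothermic, so lowering T decreases K.

decreases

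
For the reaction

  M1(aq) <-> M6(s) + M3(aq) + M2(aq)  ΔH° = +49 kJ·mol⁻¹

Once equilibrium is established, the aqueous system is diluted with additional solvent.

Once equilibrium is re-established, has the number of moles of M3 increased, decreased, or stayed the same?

increases

Dilution lowers every aqueous concentration by the same factor. Δn_aq = 2 − 1 = +1, so the system shifts toward the side with more dissolved moles — to the right.
The net shift is to the right. M3 is a product, so its amount increases.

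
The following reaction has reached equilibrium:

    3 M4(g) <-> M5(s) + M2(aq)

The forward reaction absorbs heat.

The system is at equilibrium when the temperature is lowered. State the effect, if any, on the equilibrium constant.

K depends on temperature via the van 't Hoff relation. The forward reaction is endothermic, so lowering T decreases K.

decreases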